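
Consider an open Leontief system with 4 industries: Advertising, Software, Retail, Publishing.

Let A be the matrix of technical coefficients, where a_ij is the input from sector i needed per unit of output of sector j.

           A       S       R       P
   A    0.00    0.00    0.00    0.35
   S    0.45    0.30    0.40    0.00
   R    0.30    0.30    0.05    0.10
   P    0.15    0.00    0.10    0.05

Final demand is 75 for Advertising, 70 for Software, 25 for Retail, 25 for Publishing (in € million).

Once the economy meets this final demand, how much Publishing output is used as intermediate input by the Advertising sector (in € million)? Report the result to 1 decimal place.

I − A =
  [   1.00     0.00     0.00    -0.35]
  [  -0.45     0.70    -0.40     0.00]
  [  -0.30    -0.30     0.95    -0.10]
  [  -0.15     0.00    -0.10     0.95]
Compute the cofactors C_ij = (−1)^(i+j)·(3×3 minor ij) of I−A; the adjugate is their transpose:
adj(I−A) = Cᵀ =
  [ 0.510750   0.010500   0.024500   0.190750]
  [ 0.521625   0.832125   0.374750   0.231625]
  [ 0.338250   0.269250   0.628250   0.190750]
  [ 0.116250   0.030000   0.070000   0.545000]
det(I−A) = Σ_j (I−A)_1j·C_1j = (1.00)(0.510750) + (0.00)(0.521625) + (0.00)(0.338250) + (-0.35)(0.116250) = 0.4700625
(I − A)⁻¹ = adj(I−A) / det(I−A) ≈
  [   1.0866     0.0223     0.0521     0.4058]
  [   1.1097     1.7702     0.7972     0.4928]
  [   0.7196     0.5728     1.3365     0.4058]
  [   0.2473     0.0638     0.1489     1.1594]
First solve x = (I − A)⁻¹ d = adj(I−A)·d / det(I−A); in particular x_A = (0.510750·75 + 0.010500·70 + 0.024500·25 + 0.190750·25) / 0.4700625 = 44.4225 / 0.4700625 ≈ 94.503.
Intermediate flow from P to A: z_PA = a_PA · x_A = 0.15 × 44.4225 / 0.4700625 = 6.663375 / 0.4700625 ≈ 14.2.

z_PA = 14.2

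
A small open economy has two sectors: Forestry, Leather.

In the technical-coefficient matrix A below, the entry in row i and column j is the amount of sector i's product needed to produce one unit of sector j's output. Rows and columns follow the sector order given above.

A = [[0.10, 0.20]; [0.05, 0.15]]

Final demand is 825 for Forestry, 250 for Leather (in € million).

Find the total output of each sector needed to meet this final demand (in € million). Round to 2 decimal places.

I − A =
  [   0.90    -0.20]
  [  -0.05     0.85]
det(I−A) = (0.90)(0.85) − (-0.20)(-0.05) = 0.7550
adj(I−A) = [[0.85, 0.20], [0.05, 0.90]]
(I − A)⁻¹ = adj(I−A) / det(I−A) ≈
  [   1.1258     0.2649]
  [   0.0662     1.1921]
x = (I − A)⁻¹ d = adj(I−A)·d / det(I−A), with det(I−A) = 0.7550:
  x_F = (0.85·825 + 0.20·250) / 0.7550 = 751.25 / 0.7550 ≈ 995.03
  x_L = (0.05·825 + 0.90·250) / 0.7550 = 266.25 / 0.7550 ≈ 352.65

x_F = 995.03, x_L = 352.65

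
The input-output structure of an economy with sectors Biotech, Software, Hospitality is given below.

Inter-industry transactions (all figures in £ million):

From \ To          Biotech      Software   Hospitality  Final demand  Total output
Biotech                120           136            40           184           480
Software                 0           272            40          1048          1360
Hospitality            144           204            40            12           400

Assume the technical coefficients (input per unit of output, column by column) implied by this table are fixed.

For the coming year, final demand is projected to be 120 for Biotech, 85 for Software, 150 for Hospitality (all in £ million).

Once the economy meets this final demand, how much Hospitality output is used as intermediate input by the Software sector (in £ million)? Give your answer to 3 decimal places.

Technical coefficients a_ij = z_ij / X_j:
  a_BB = 120/480 = 0.25, a_SB = 0/480 = 0.00, a_HB = 144/480 = 0.30
  a_BS = 136/1360 = 0.10, a_SS = 272/1360 = 0.20, a_HS = 204/1360 = 0.15
  a_BH = 40/400 = 0.10, a_SH = 40/400 = 0.10, a_HH = 40/400 = 0.10
I − A =
  [   0.75    -0.10    -0.10]
  [   0.00     0.80    -0.10]
  [  -0.30    -0.15     0.90]
Cofactors of I−A, C_ij = (−1)^(i+j)·(minor ij) (rows/columns in the sector order above):
  C_11 = (0.80)(0.90) − (-0.10)(-0.15) = 0.7050
  C_12 = −[(0.00)(0.90) − (-0.10)(-0.30)] = 0.0300
  C_13 = (0.00)(-0.15) − (0.80)(-0.30) = 0.2400
  C_21 = −[(-0.10)(0.90) − (-0.10)(-0.15)] = 0.1050
  C_22 = (0.75)(0.90) − (-0.10)(-0.30) = 0.6450
  C_23 = −[(0.75)(-0.15) − (-0.10)(-0.30)] = 0.1425
  C_31 = (-0.10)(-0.10) − (-0.10)(0.80) = 0.0900
  C_32 = −[(0.75)(-0.10) − (-0.10)(0.00)] = 0.0750
  C_33 = (0.75)(0.80) − (-0.10)(0.00) = 0.6000
det(I−A) = Σ_j (I−A)_1j·C_1j = (0.75)(0.7050) + (-0.10)(0.0300) + (-0.10)(0.2400) = 0.50175
adj(I−A) = Cᵀ =
  [ 0.7050   0.1050   0.0900]
  [ 0.0300   0.6450   0.0750]
  [ 0.2400   0.1425   0.6000]
(I − A)⁻¹ = adj(I−A) / det(I−A) ≈
  [   1.4051     0.2093     0.1794]
  [   0.0598     1.2855     0.1495]
  [   0.4783     0.2840     1.1958]
First solve x = (I − A)⁻¹ d = adj(I−A)·d / det(I−A); in particular x_S = (0.0300·120 + 0.6450·85 + 0.0750·150) / 0.50175 = 69.675 / 0.50175 ≈ 138.86398.
Intermediate flow from H to S: z_HS = a_HS · x_S = 0.15 × 69.675 / 0.50175 = 10.45125 / 0.50175 ≈ 20.830.

z_HS = 20.830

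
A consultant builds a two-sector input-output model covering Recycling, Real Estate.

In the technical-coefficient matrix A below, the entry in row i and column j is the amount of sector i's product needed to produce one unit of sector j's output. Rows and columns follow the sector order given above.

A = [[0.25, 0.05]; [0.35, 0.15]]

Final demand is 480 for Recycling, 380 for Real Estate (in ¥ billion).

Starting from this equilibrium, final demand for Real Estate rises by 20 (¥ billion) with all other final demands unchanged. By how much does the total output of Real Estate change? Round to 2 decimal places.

Δx_2 = 24.19

I − A =
  [   0.75    -0.05]
  [  -0.35     0.85]
det(I−A) = (0.75)(0.85) − (-0.05)(-0.35) = 0.6200
adj(I−A) = [[0.85, 0.05], [0.35, 0.75]]
(I − A)⁻¹ = adj(I−A) / det(I−A) ≈
  [   1.3710     0.0806]
  [   0.5645     1.2097]
Δx = (I − A)⁻¹ Δd with Δd having +20 in the Real Estate component and 0 elsewhere.
So Δx_2 = L_22 · (+20), where L_22 = adj(I−A)_22 / det(I−A) = 0.75 / 0.6200.
Δx_2 = 0.75 × (+20) / 0.6200 = 15.00 / 0.6200 ≈ 24.19.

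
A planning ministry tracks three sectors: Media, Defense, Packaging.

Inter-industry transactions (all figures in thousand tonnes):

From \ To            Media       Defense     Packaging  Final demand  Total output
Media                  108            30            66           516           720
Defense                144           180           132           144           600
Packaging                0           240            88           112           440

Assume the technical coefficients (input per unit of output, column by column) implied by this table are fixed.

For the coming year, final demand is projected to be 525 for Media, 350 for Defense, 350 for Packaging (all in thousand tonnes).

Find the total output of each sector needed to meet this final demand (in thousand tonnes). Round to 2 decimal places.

Technical coefficients a_ij = z_ij / X_j:
  a_11 = 108/720 = 0.15, a_21 = 144/720 = 0.20, a_31 = 0/720 = 0.00
  a_12 = 30/600 = 0.05, a_22 = 180/600 = 0.30, a_32 = 240/600 = 0.40
  a_13 = 66/440 = 0.15, a_23 = 132/440 = 0.30, a_33 = 88/440 = 0.20
I − A =
  [   0.85    -0.05    -0.15]
  [  -0.20     0.70    -0.30]
  [   0.00    -0.40     0.80]
Cofactors of I−A, C_ij = (−1)^(i+j)·(minor ij) (rows/columns in the sector order above):
  C_11 = (0.70)(0.80) − (-0.30)(-0.40) = 0.4400
  C_12 = −[(-0.20)(0.80) − (-0.30)(0.00)] = 0.1600
  C_13 = (-0.20)(-0.40) − (0.70)(0.00) = 0.0800
  C_21 = −[(-0.05)(0.80) − (-0.15)(-0.40)] = 0.1000
  C_22 = (0.85)(0.80) − (-0.15)(0.00) = 0.6800
  C_23 = −[(0.85)(-0.40) − (-0.05)(0.00)] = 0.3400
  C_31 = (-0.05)(-0.30) − (-0.15)(0.70) = 0.1200
  C_32 = −[(0.85)(-0.30) − (-0.15)(-0.20)] = 0.2850
  C_33 = (0.85)(0.70) − (-0.05)(-0.20) = 0.5850
det(I−A) = Σ_j (I−A)_1j·C_1j = (0.85)(0.4400) + (-0.05)(0.1600) + (-0.15)(0.0800) = 0.3540
adj(I−A) = Cᵀ =
  [ 0.4400   0.1000   0.1200]
  [ 0.1600   0.6800   0.2850]
  [ 0.0800   0.3400   0.5850]
(I − A)⁻¹ = adj(I−A) / det(I−A) ≈
  [   1.2429     0.2825     0.3390]
  [   0.4520     1.9209     0.8051]
  [   0.2260     0.9605     1.6525]
x = (I − A)⁻¹ d = adj(I−A)·d / det(I−A), with det(I−A) = 0.3540:
  x_1 = (0.4400·525 + 0.1000·350 + 0.1200·350) / 0.3540 = 308.00 / 0.3540 ≈ 870.06
  x_2 = (0.1600·525 + 0.6800·350 + 0.2850·350) / 0.3540 = 421.75 / 0.3540 ≈ 1191.38
  x_3 = (0.0800·525 + 0.3400·350 + 0.5850·350) / 0.3540 = 365.75 / 0.3540 ≈ 1033.19

x_1 = 870.06, x_2 = 1191.38, x_3 = 1033.19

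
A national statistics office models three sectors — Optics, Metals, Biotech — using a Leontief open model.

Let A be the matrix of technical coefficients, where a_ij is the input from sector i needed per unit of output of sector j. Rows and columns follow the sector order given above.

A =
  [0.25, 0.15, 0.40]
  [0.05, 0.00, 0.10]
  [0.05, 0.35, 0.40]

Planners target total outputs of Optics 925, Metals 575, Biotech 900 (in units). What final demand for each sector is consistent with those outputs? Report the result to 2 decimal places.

d_1 = 247.50, d_2 = 438.75, d_3 = 292.50

I − A =
  [   0.75    -0.15    -0.40]
  [  -0.05     1.00    -0.10]
  [  -0.05    -0.35     0.60]
d = (I − A) x:
  d_1 = (+0.75)·925 + (-0.15)·575 + (-0.40)·900 = 247.50
  d_2 = (-0.05)·925 + (+1.00)·575 + (-0.10)·900 = 438.75
  d_3 = (-0.05)·925 + (-0.35)·575 + (+0.60)·900 = 292.50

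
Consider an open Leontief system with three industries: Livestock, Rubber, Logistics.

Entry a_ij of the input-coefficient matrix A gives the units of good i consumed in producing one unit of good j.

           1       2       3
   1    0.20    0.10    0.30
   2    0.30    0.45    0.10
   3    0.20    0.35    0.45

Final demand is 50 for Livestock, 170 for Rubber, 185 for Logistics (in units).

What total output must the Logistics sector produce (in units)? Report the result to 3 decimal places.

x_3 = 1050.382

I − A =
  [   0.80    -0.10    -0.30]
  [  -0.30     0.55    -0.10]
  [  -0.20    -0.35     0.55]
Cofactors of I−A, C_ij = (−1)^(i+j)·(minor ij) (rows/columns in the sector order above):
  C_11 = (0.55)(0.55) − (-0.10)(-0.35) = 0.2675
  C_12 = −[(-0.30)(0.55) − (-0.10)(-0.20)] = 0.1850
  C_13 = (-0.30)(-0.35) − (0.55)(-0.20) = 0.2150
  C_21 = −[(-0.10)(0.55) − (-0.30)(-0.35)] = 0.1600
  C_22 = (0.80)(0.55) − (-0.30)(-0.20) = 0.3800
  C_23 = −[(0.80)(-0.35) − (-0.10)(-0.20)] = 0.3000
  C_31 = (-0.10)(-0.10) − (-0.30)(0.55) = 0.1750
  C_32 = −[(0.80)(-0.10) − (-0.30)(-0.30)] = 0.1700
  C_33 = (0.80)(0.55) − (-0.10)(-0.30) = 0.4100
det(I−A) = Σ_j (I−A)_1j·C_1j = (0.80)(0.2675) + (-0.10)(0.1850) + (-0.30)(0.2150) = 0.1310
adj(I−A) = Cᵀ =
  [ 0.2675   0.1600   0.1750]
  [ 0.1850   0.3800   0.1700]
  [ 0.2150   0.3000   0.4100]
(I − A)⁻¹ = adj(I−A) / det(I−A) ≈
  [   2.0420     1.2214     1.3359]
  [   1.4122     2.9008     1.2977]
  [   1.6412     2.2901     3.1298]
x = (I − A)⁻¹ d = adj(I−A)·d / det(I−A), with det(I−A) = 0.1310:
  x_1 = (0.2675·50 + 0.1600·170 + 0.1750·185) / 0.1310 = 72.95 / 0.1310 ≈ 556.870
  x_2 = (0.1850·50 + 0.3800·170 + 0.1700·185) / 0.1310 = 105.30 / 0.1310 ≈ 803.817
  x_3 = (0.2150·50 + 0.3000·170 + 0.4100·185) / 0.1310 = 137.60 / 0.1310 ≈ 1050.382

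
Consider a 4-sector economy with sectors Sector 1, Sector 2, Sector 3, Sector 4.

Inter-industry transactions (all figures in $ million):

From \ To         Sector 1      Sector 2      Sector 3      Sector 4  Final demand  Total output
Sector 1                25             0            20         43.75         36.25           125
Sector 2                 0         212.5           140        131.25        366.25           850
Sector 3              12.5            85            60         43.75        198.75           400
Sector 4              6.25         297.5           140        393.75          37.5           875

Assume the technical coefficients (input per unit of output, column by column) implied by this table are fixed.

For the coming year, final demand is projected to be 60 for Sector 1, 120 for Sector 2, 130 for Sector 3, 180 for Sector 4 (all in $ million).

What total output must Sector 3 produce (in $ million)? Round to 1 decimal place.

x_3 = 268.5

Technical coefficients a_ij = z_ij / X_j:
  a_11 = 25/125 = 0.20, a_21 = 0/125 = 0.00, a_31 = 12.5/125 = 0.10, a_41 = 6.25/125 = 0.05
  a_12 = 0/850 = 0.00, a_22 = 212.5/850 = 0.25, a_32 = 85/850 = 0.10, a_42 = 297.5/850 = 0.35
  a_13 = 20/400 = 0.05, a_23 = 140/400 = 0.35, a_33 = 60/400 = 0.15, a_43 = 140/400 = 0.35
  a_14 = 43.75/875 = 0.05, a_24 = 131.25/875 = 0.15, a_34 = 43.75/875 = 0.05, a_44 = 393.75/875 = 0.45
I − A =
  [   0.80     0.00    -0.05    -0.05]
  [   0.00     0.75    -0.35    -0.15]
  [  -0.10    -0.10     0.85    -0.05]
  [  -0.05    -0.35    -0.35     0.55]
Compute the cofactors C_ij = (−1)^(i+j)·(3×3 minor ij) of I−A; the adjugate is their transpose:
adj(I−A) = Cᵀ =
  [ 0.262250   0.020250   0.037250   0.032750]
  [ 0.031750   0.353250   0.195500   0.117000]
  [ 0.038625   0.059500   0.286125   0.045750]
  [ 0.068625   0.264500   0.309875   0.478250]
det(I−A) = Σ_j (I−A)_1j·C_1j = (0.80)(0.262250) + (0.00)(0.031750) + (-0.05)(0.038625) + (-0.05)(0.068625) = 0.2044375
(I − A)⁻¹ = adj(I−A) / det(I−A) ≈
  [   1.2828     0.0991     0.1822     0.1602]
  [   0.1553     1.7279     0.9563     0.5723]
  [   0.1889     0.2910     1.3996     0.2238]
  [   0.3357     1.2938     1.5157     2.3393]
x = (I − A)⁻¹ d = adj(I−A)·d / det(I−A), with det(I−A) = 0.2044375:
  x_1 = (0.262250·60 + 0.020250·120 + 0.037250·130 + 0.032750·180) / 0.2044375 = 28.9025 / 0.2044375 ≈ 141.4
  x_2 = (0.031750·60 + 0.353250·120 + 0.195500·130 + 0.117000·180) / 0.2044375 = 90.77 / 0.2044375 ≈ 444.0
  x_3 = (0.038625·60 + 0.059500·120 + 0.286125·130 + 0.045750·180) / 0.2044375 = 54.88875 / 0.2044375 ≈ 268.5
  x_4 = (0.068625·60 + 0.264500·120 + 0.309875·130 + 0.478250·180) / 0.2044375 = 162.22625 / 0.2044375 ≈ 793.5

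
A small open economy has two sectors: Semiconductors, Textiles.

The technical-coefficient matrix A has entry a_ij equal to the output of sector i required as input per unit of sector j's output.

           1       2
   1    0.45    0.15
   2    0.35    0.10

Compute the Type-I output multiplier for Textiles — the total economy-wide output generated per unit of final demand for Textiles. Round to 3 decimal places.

I − A =
  [   0.55    -0.15]
  [  -0.35     0.90]
det(I−A) = (0.55)(0.90) − (-0.15)(-0.35) = 0.4425
adj(I−A) = [[0.90, 0.15], [0.35, 0.55]]
(I − A)⁻¹ = adj(I−A) / det(I−A) ≈
  [   2.0339     0.3390]
  [   0.7910     1.2429]
The output multiplier for sector j is the column-j sum of the Leontief inverse (I − A)⁻¹ = adj(I−A) / det(I−A).
Column 2 of adj(I−A): (0.15, 0.55); det(I−A) = 0.4425.
m_2 = (0.15 + 0.55) / 0.4425 = 0.70 / 0.4425 ≈ 1.582.

m_2 = 1.582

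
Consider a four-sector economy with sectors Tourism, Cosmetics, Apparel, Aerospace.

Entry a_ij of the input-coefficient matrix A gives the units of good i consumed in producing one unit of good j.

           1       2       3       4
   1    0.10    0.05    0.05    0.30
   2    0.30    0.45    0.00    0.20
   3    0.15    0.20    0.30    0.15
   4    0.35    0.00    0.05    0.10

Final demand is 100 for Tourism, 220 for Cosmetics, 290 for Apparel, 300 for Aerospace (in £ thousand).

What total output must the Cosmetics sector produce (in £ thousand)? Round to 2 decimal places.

x_2 = 797.28

I − A =
  [   0.90    -0.05    -0.05    -0.30]
  [  -0.30     0.55     0.00    -0.20]
  [  -0.15    -0.20     0.70    -0.15]
  [  -0.35     0.00    -0.05     0.90]
Compute the cofactors C_ij = (−1)^(i+j)·(3×3 minor ij) of I−A; the adjugate is their transpose:
adj(I−A) = Cᵀ =
  [ 0.340375   0.043125   0.033500   0.128625]
  [ 0.237250   0.475125   0.030500   0.189750]
  [ 0.171125   0.150375   0.370750   0.152250]
  [ 0.141875   0.025125   0.033625   0.328875]
det(I−A) = Σ_j (I−A)_1j·C_1j = (0.90)(0.340375) + (-0.05)(0.237250) + (-0.05)(0.171125) + (-0.30)(0.141875) = 0.24335625
(I − A)⁻¹ = adj(I−A) / det(I−A) ≈
  [   1.3987     0.1772     0.1377     0.5285]
  [   0.9749     1.9524     0.1253     0.7797]
  [   0.7032     0.6179     1.5235     0.6256]
  [   0.5830     0.1032     0.1382     1.3514]
x = (I − A)⁻¹ d = adj(I−A)·d / det(I−A), with det(I−A) = 0.24335625:
  x_1 = (0.340375·100 + 0.043125·220 + 0.033500·290 + 0.128625·300) / 0.24335625 = 91.8275 / 0.24335625 ≈ 377.34
  x_2 = (0.237250·100 + 0.475125·220 + 0.030500·290 + 0.189750·300) / 0.24335625 = 194.0225 / 0.24335625 ≈ 797.28
  x_3 = (0.171125·100 + 0.150375·220 + 0.370750·290 + 0.152250·300) / 0.24335625 = 203.3875 / 0.24335625 ≈ 835.76
  x_4 = (0.141875·100 + 0.025125·220 + 0.033625·290 + 0.328875·300) / 0.24335625 = 128.12875 / 0.24335625 ≈ 526.51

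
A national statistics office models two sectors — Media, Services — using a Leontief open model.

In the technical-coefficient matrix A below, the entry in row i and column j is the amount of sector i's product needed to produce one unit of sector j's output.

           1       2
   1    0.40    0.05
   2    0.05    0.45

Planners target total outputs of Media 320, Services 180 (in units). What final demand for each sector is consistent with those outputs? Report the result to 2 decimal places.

I − A =
  [   0.60    -0.05]
  [  -0.05     0.55]
d = (I − A) x:
  d_1 = (+0.60)·320 + (-0.05)·180 = 183.00
  d_2 = (-0.05)·320 + (+0.55)·180 = 83.00

d_1 = 183.00, d_2 = 83.00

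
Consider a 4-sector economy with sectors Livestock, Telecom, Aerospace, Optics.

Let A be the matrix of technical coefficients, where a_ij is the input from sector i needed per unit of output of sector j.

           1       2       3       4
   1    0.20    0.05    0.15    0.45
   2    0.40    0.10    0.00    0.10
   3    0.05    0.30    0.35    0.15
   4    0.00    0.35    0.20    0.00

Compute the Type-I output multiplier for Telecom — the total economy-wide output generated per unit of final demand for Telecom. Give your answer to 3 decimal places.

I − A =
  [   0.80    -0.05    -0.15    -0.45]
  [  -0.40     0.90     0.00    -0.10]
  [  -0.05    -0.30     0.65    -0.15]
  [   0.00    -0.35    -0.20     1.00]
Compute the cofactors C_ij = (−1)^(i+j)·(3×3 minor ij) of I−A; the adjugate is their transpose:
adj(I−A) = Cᵀ =
  [ 0.529250   0.213250   0.211750   0.291250]
  [ 0.249000   0.484000   0.112000   0.177250]
  [ 0.184250   0.292375   0.609000   0.203500]
  [ 0.124000   0.227875   0.161000   0.430250]
det(I−A) = Σ_j (I−A)_1j·C_1j = (0.80)(0.529250) + (-0.05)(0.249000) + (-0.15)(0.184250) + (-0.45)(0.124000) = 0.3275125
(I − A)⁻¹ = adj(I−A) / det(I−A) ≈
  [   1.6160     0.6511     0.6465     0.8893]
  [   0.7603     1.4778     0.3420     0.5412]
  [   0.5626     0.8927     1.8595     0.6214]
  [   0.3786     0.6958     0.4916     1.3137]
The output multiplier for sector j is the column-j sum of the Leontief inverse (I − A)⁻¹ = adj(I−A) / det(I−A).
Column 2 of adj(I−A): (0.213250, 0.484000, 0.292375, 0.227875); det(I−A) = 0.3275125.
m_2 = (0.213250 + 0.484000 + 0.292375 + 0.227875) / 0.3275125 = 1.2175 / 0.3275125 ≈ 3.717.

m_2 = 3.717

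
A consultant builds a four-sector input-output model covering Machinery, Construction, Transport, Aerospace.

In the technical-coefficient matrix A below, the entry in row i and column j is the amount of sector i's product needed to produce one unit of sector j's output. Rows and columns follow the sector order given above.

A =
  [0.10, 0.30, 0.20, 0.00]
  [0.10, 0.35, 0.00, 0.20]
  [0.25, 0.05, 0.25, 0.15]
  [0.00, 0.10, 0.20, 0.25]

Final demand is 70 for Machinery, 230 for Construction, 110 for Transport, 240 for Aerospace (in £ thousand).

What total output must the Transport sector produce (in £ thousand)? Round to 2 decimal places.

x_3 = 403.07

I − A =
  [   0.90    -0.30    -0.20     0.00]
  [  -0.10     0.65     0.00    -0.20]
  [  -0.25    -0.05     0.75    -0.15]
  [   0.00    -0.10    -0.20     0.75]
Compute the cofactors C_ij = (−1)^(i+j)·(3×3 minor ij) of I−A; the adjugate is their transpose:
adj(I−A) = Cᵀ =
  [ 0.329125   0.170250   0.105500   0.066500]
  [ 0.063250   0.441750   0.051000   0.128000]
  [ 0.122125   0.103500   0.398250   0.107250]
  [ 0.041000   0.086500   0.113000   0.382750]
det(I−A) = Σ_j (I−A)_1j·C_1j = (0.90)(0.329125) + (-0.30)(0.063250) + (-0.20)(0.122125) + (0.00)(0.041000) = 0.2528125
(I − A)⁻¹ = adj(I−A) / det(I−A) ≈
  [   1.3019     0.6734     0.4173     0.2630]
  [   0.2502     1.7473     0.2017     0.5063]
  [   0.4831     0.4094     1.5753     0.4242]
  [   0.1622     0.3422     0.4470     1.5140]
x = (I − A)⁻¹ d = adj(I−A)·d / det(I−A), with det(I−A) = 0.2528125:
  x_1 = (0.329125·70 + 0.170250·230 + 0.105500·110 + 0.066500·240) / 0.2528125 = 89.76125 / 0.2528125 ≈ 355.05
  x_2 = (0.063250·70 + 0.441750·230 + 0.051000·110 + 0.128000·240) / 0.2528125 = 142.36 / 0.2528125 ≈ 563.11
  x_3 = (0.122125·70 + 0.103500·230 + 0.398250·110 + 0.107250·240) / 0.2528125 = 101.90125 / 0.2528125 ≈ 403.07
  x_4 = (0.041000·70 + 0.086500·230 + 0.113000·110 + 0.382750·240) / 0.2528125 = 127.055 / 0.2528125 ≈ 502.57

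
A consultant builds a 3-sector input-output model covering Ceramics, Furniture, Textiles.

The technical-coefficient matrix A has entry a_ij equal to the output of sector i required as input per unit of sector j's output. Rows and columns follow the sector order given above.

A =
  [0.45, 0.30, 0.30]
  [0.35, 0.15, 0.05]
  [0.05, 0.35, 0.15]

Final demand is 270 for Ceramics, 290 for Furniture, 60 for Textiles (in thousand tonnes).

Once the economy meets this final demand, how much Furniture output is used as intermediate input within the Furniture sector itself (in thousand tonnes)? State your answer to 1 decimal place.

I − A =
  [   0.55    -0.30    -0.30]
  [  -0.35     0.85    -0.05]
  [  -0.05    -0.35     0.85]
Cofactors of I−A, C_ij = (−1)^(i+j)·(minor ij) (rows/columns in the sector order above):
  C_11 = (0.85)(0.85) − (-0.05)(-0.35) = 0.7050
  C_12 = −[(-0.35)(0.85) − (-0.05)(-0.05)] = 0.3000
  C_13 = (-0.35)(-0.35) − (0.85)(-0.05) = 0.1650
  C_21 = −[(-0.30)(0.85) − (-0.30)(-0.35)] = 0.3600
  C_22 = (0.55)(0.85) − (-0.30)(-0.05) = 0.4525
  C_23 = −[(0.55)(-0.35) − (-0.30)(-0.05)] = 0.2075
  C_31 = (-0.30)(-0.05) − (-0.30)(0.85) = 0.2700
  C_32 = −[(0.55)(-0.05) − (-0.30)(-0.35)] = 0.1325
  C_33 = (0.55)(0.85) − (-0.30)(-0.35) = 0.3625
det(I−A) = Σ_j (I−A)_1j·C_1j = (0.55)(0.7050) + (-0.30)(0.3000) + (-0.30)(0.1650) = 0.24825
adj(I−A) = Cᵀ =
  [ 0.7050   0.3600   0.2700]
  [ 0.3000   0.4525   0.1325]
  [ 0.1650   0.2075   0.3625]
(I − A)⁻¹ = adj(I−A) / det(I−A) ≈
  [   2.8399     1.4502     1.0876]
  [   1.2085     1.8228     0.5337]
  [   0.6647     0.8359     1.4602]
First solve x = (I − A)⁻¹ d = adj(I−A)·d / det(I−A); in particular x_2 = (0.3000·270 + 0.4525·290 + 0.1325·60) / 0.24825 = 220.175 / 0.24825 ≈ 886.908.
Intermediate flow from 2 to 2: z_22 = a_22 · x_2 = 0.15 × 220.175 / 0.24825 = 33.02625 / 0.24825 ≈ 133.0.

z_22 = 133.0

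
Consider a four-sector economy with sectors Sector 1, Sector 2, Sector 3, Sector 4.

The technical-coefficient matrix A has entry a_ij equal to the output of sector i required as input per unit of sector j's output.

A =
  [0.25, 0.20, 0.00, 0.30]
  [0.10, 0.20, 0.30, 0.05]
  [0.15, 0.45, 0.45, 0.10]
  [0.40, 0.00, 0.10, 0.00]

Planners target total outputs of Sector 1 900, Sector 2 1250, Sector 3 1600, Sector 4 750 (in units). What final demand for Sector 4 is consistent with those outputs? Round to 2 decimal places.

I − A =
  [   0.75    -0.20     0.00    -0.30]
  [  -0.10     0.80    -0.30    -0.05]
  [  -0.15    -0.45     0.55    -0.10]
  [  -0.40     0.00    -0.10     1.00]
d = (I − A) x:
  d_1 = (+0.75)·900 + (-0.20)·1250 + (+0.00)·1600 + (-0.30)·750 = 200.00
  d_2 = (-0.10)·900 + (+0.80)·1250 + (-0.30)·1600 + (-0.05)·750 = 392.50
  d_3 = (-0.15)·900 + (-0.45)·1250 + (+0.55)·1600 + (-0.10)·750 = 107.50
  d_4 = (-0.40)·900 + (+0.00)·1250 + (-0.10)·1600 + (+1.00)·750 = 230.00

d_4 = 230.00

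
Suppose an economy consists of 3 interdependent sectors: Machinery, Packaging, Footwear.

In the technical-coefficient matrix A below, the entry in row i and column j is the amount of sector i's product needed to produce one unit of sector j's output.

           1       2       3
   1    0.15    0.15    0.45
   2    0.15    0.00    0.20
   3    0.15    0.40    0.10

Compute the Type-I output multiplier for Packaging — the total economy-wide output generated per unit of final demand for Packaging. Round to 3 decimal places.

m_2 = 2.380

I − A =
  [   0.85    -0.15    -0.45]
  [  -0.15     1.00    -0.20]
  [  -0.15    -0.40     0.90]
Cofactors of I−A, C_ij = (−1)^(i+j)·(minor ij) (rows/columns in the sector order above):
  C_11 = (1.00)(0.90) − (-0.20)(-0.40) = 0.8200
  C_12 = −[(-0.15)(0.90) − (-0.20)(-0.15)] = 0.1650
  C_13 = (-0.15)(-0.40) − (1.00)(-0.15) = 0.2100
  C_21 = −[(-0.15)(0.90) − (-0.45)(-0.40)] = 0.3150
  C_22 = (0.85)(0.90) − (-0.45)(-0.15) = 0.6975
  C_23 = −[(0.85)(-0.40) − (-0.15)(-0.15)] = 0.3625
  C_31 = (-0.15)(-0.20) − (-0.45)(1.00) = 0.4800
  C_32 = −[(0.85)(-0.20) − (-0.45)(-0.15)] = 0.2375
  C_33 = (0.85)(1.00) − (-0.15)(-0.15) = 0.8275
det(I−A) = Σ_j (I−A)_1j·C_1j = (0.85)(0.8200) + (-0.15)(0.1650) + (-0.45)(0.2100) = 0.57775
adj(I−A) = Cᵀ =
  [ 0.8200   0.3150   0.4800]
  [ 0.1650   0.6975   0.2375]
  [ 0.2100   0.3625   0.8275]
(I − A)⁻¹ = adj(I−A) / det(I−A) ≈
  [   1.4193     0.5452     0.8308]
  [   0.2856     1.2073     0.4111]
  [   0.3635     0.6274     1.4323]
The output multiplier for sector j is the column-j sum of the Leontief inverse (I − A)⁻¹ = adj(I−A) / det(I−A).
Column 2 of adj(I−A): (0.3150, 0.6975, 0.3625); det(I−A) = 0.57775.
m_2 = (0.3150 + 0.6975 + 0.3625) / 0.57775 = 1.375 / 0.57775 ≈ 2.380.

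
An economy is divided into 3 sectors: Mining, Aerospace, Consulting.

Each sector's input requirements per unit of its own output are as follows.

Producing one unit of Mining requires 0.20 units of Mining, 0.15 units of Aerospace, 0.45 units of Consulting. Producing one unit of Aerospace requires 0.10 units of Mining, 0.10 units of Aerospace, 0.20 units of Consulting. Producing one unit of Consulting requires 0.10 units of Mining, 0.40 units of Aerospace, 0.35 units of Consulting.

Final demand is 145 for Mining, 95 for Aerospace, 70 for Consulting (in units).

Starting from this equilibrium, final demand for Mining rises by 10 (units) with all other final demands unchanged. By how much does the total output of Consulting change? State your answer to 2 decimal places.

I − A =
  [   0.80    -0.10    -0.10]
  [  -0.15     0.90    -0.40]
  [  -0.45    -0.20     0.65]
Cofactors of I−A, C_ij = (−1)^(i+j)·(minor ij) (rows/columns in the sector order above):
  C_11 = (0.90)(0.65) − (-0.40)(-0.20) = 0.5050
  C_12 = −[(-0.15)(0.65) − (-0.40)(-0.45)] = 0.2775
  C_13 = (-0.15)(-0.20) − (0.90)(-0.45) = 0.4350
  C_21 = −[(-0.10)(0.65) − (-0.10)(-0.20)] = 0.0850
  C_22 = (0.80)(0.65) − (-0.10)(-0.45) = 0.4750
  C_23 = −[(0.80)(-0.20) − (-0.10)(-0.45)] = 0.2050
  C_31 = (-0.10)(-0.40) − (-0.10)(0.90) = 0.1300
  C_32 = −[(0.80)(-0.40) − (-0.10)(-0.15)] = 0.3350
  C_33 = (0.80)(0.90) − (-0.10)(-0.15) = 0.7050
det(I−A) = Σ_j (I−A)_1j·C_1j = (0.80)(0.5050) + (-0.10)(0.2775) + (-0.10)(0.4350) = 0.33275
adj(I−A) = Cᵀ =
  [ 0.5050   0.0850   0.1300]
  [ 0.2775   0.4750   0.3350]
  [ 0.4350   0.2050   0.7050]
(I − A)⁻¹ = adj(I−A) / det(I−A) ≈
  [   1.5177     0.2554     0.3907]
  [   0.8340     1.4275     1.0068]
  [   1.3073     0.6161     2.1187]
Δx = (I − A)⁻¹ Δd with Δd having +10 in the Mining component and 0 elsewhere.
So Δx_3 = L_31 · (+10), where L_31 = adj(I−A)_31 / det(I−A) = 0.4350 / 0.33275.
Δx_3 = 0.4350 × (+10) / 0.33275 = 4.35 / 0.33275 ≈ 13.07.

Δx_3 = 13.07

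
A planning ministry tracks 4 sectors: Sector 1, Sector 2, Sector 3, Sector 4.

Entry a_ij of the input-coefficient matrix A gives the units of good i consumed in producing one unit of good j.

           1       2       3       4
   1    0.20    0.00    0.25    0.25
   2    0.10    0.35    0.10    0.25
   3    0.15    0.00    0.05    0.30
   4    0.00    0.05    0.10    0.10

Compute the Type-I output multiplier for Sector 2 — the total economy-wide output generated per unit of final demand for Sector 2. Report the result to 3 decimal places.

m_2 = 1.753

I − A =
  [   0.80     0.00    -0.25    -0.25]
  [  -0.10     0.65    -0.10    -0.25]
  [  -0.15     0.00     0.95    -0.30]
  [   0.00    -0.05    -0.10     0.90]
Compute the cofactors C_ij = (−1)^(i+j)·(3×3 minor ij) of I−A; the adjugate is their transpose:
adj(I−A) = Cᵀ =
  [ 0.522875   0.015625   0.160625   0.203125]
  [ 0.099750   0.622500   0.117000   0.239625]
  [ 0.087375   0.013875   0.456750   0.180375]
  [ 0.015250   0.036125   0.057250   0.469625]
det(I−A) = Σ_j (I−A)_1j·C_1j = (0.80)(0.522875) + (0.00)(0.099750) + (-0.25)(0.087375) + (-0.25)(0.015250) = 0.39264375
(I − A)⁻¹ = adj(I−A) / det(I−A) ≈
  [   1.3317     0.0398     0.4091     0.5173]
  [   0.2540     1.5854     0.2980     0.6103]
  [   0.2225     0.0353     1.1633     0.4594]
  [   0.0388     0.0920     0.1458     1.1961]
The output multiplier for sector j is the column-j sum of the Leontief inverse (I − A)⁻¹ = adj(I−A) / det(I−A).
Column 2 of adj(I−A): (0.015625, 0.622500, 0.013875, 0.036125); det(I−A) = 0.39264375.
m_2 = (0.015625 + 0.622500 + 0.013875 + 0.036125) / 0.39264375 = 0.688125 / 0.39264375 ≈ 1.753.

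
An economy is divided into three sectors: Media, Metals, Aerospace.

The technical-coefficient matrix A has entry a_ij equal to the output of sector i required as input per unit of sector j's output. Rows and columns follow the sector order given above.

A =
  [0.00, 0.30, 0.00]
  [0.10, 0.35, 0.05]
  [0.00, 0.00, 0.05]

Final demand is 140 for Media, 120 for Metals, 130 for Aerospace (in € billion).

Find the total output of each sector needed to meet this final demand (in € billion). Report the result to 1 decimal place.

I − A =
  [   1.00    -0.30     0.00]
  [  -0.10     0.65    -0.05]
  [   0.00     0.00     0.95]
Cofactors of I−A, C_ij = (−1)^(i+j)·(minor ij) (rows/columns in the sector order above):
  C_11 = (0.65)(0.95) − (-0.05)(0.00) = 0.6175
  C_12 = −[(-0.10)(0.95) − (-0.05)(0.00)] = 0.0950
  C_13 = (-0.10)(0.00) − (0.65)(0.00) = 0.0000
  C_21 = −[(-0.30)(0.95) − (0.00)(0.00)] = 0.2850
  C_22 = (1.00)(0.95) − (0.00)(0.00) = 0.9500
  C_23 = −[(1.00)(0.00) − (-0.30)(0.00)] = 0.0000
  C_31 = (-0.30)(-0.05) − (0.00)(0.65) = 0.0150
  C_32 = −[(1.00)(-0.05) − (0.00)(-0.10)] = 0.0500
  C_33 = (1.00)(0.65) − (-0.30)(-0.10) = 0.6200
det(I−A) = Σ_j (I−A)_1j·C_1j = (1.00)(0.6175) + (-0.30)(0.0950) + (0.00)(0.0000) = 0.5890
adj(I−A) = Cᵀ =
  [ 0.6175   0.2850   0.0150]
  [ 0.0950   0.9500   0.0500]
  [ 0.0000   0.0000   0.6200]
(I − A)⁻¹ = adj(I−A) / det(I−A) ≈
  [   1.0484     0.4839     0.0255]
  [   0.1613     1.6129     0.0849]
  [   0.0000     0.0000     1.0526]
x = (I − A)⁻¹ d = adj(I−A)·d / det(I−A), with det(I−A) = 0.5890:
  x_1 = (0.6175·140 + 0.2850·120 + 0.0150·130) / 0.5890 = 122.60 / 0.5890 ≈ 208.1
  x_2 = (0.0950·140 + 0.9500·120 + 0.0500·130) / 0.5890 = 133.80 / 0.5890 ≈ 227.2
  x_3 = (0.0000·140 + 0.0000·120 + 0.6200·130) / 0.5890 = 80.60 / 0.5890 ≈ 136.8

x_1 = 208.1, x_2 = 227.2, x_3 = 136.8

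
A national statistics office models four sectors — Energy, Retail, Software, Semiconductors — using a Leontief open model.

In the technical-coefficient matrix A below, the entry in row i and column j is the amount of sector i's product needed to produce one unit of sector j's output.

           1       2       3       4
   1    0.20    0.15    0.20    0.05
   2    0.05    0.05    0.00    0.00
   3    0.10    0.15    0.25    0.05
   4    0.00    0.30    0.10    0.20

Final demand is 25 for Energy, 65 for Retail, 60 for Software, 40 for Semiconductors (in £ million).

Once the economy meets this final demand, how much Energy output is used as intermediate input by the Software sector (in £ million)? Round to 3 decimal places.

I − A =
  [   0.80    -0.15    -0.20    -0.05]
  [  -0.05     0.95     0.00     0.00]
  [  -0.10    -0.15     0.75    -0.05]
  [   0.00    -0.30    -0.10     0.80]
Compute the cofactors C_ij = (−1)^(i+j)·(3×3 minor ij) of I−A; the adjugate is their transpose:
adj(I−A) = Cᵀ =
  [ 0.565250   0.128250   0.156750   0.045125]
  [ 0.029750   0.459500   0.008250   0.002375]
  [ 0.082750   0.121500   0.601250   0.042750]
  [ 0.021500   0.187500   0.078250   0.543875]
det(I−A) = Σ_j (I−A)_1j·C_1j = (0.80)(0.565250) + (-0.15)(0.029750) + (-0.20)(0.082750) + (-0.05)(0.021500) = 0.4301125
(I − A)⁻¹ = adj(I−A) / det(I−A) ≈
  [   1.3142     0.2982     0.3644     0.1049]
  [   0.0692     1.0683     0.0192     0.0055]
  [   0.1924     0.2825     1.3979     0.0994]
  [   0.0500     0.4359     0.1819     1.2645]
First solve x = (I − A)⁻¹ d = adj(I−A)·d / det(I−A); in particular x_3 = (0.082750·25 + 0.121500·65 + 0.601250·60 + 0.042750·40) / 0.4301125 = 47.75125 / 0.4301125 ≈ 111.02037.
Intermediate flow from 1 to 3: z_13 = a_13 · x_3 = 0.20 × 47.75125 / 0.4301125 = 9.55025 / 0.4301125 ≈ 22.204.

z_13 = 22.204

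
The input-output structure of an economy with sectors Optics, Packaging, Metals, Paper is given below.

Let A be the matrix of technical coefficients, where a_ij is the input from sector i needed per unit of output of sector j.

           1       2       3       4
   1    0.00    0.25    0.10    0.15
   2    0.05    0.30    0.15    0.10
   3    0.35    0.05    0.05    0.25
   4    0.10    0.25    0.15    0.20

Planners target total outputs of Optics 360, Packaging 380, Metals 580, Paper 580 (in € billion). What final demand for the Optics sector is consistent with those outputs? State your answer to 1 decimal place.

d_1 = 120.0

I − A =
  [   1.00    -0.25    -0.10    -0.15]
  [  -0.05     0.70    -0.15    -0.10]
  [  -0.35    -0.05     0.95    -0.25]
  [  -0.10    -0.25    -0.15     0.80]
d = (I − A) x:
  d_1 = (+1.00)·360 + (-0.25)·380 + (-0.10)·580 + (-0.15)·580 = 120.0
  d_2 = (-0.05)·360 + (+0.70)·380 + (-0.15)·580 + (-0.10)·580 = 103.0
  d_3 = (-0.35)·360 + (-0.05)·380 + (+0.95)·580 + (-0.25)·580 = 261.0
  d_4 = (-0.10)·360 + (-0.25)·380 + (-0.15)·580 + (+0.80)·580 = 246.0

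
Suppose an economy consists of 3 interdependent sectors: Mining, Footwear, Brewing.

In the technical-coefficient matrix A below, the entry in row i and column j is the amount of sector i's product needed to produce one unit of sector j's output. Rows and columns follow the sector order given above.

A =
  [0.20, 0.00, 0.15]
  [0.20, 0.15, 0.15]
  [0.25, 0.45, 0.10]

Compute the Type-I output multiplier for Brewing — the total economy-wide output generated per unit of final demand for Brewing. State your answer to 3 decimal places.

m_3 = 1.868

I − A =
  [   0.80     0.00    -0.15]
  [  -0.20     0.85    -0.15]
  [  -0.25    -0.45     0.90]
Cofactors of I−A, C_ij = (−1)^(i+j)·(minor ij) (rows/columns in the sector order above):
  C_11 = (0.85)(0.90) − (-0.15)(-0.45) = 0.6975
  C_12 = −[(-0.20)(0.90) − (-0.15)(-0.25)] = 0.2175
  C_13 = (-0.20)(-0.45) − (0.85)(-0.25) = 0.3025
  C_21 = −[(0.00)(0.90) − (-0.15)(-0.45)] = 0.0675
  C_22 = (0.80)(0.90) − (-0.15)(-0.25) = 0.6825
  C_23 = −[(0.80)(-0.45) − (0.00)(-0.25)] = 0.3600
  C_31 = (0.00)(-0.15) − (-0.15)(0.85) = 0.1275
  C_32 = −[(0.80)(-0.15) − (-0.15)(-0.20)] = 0.1500
  C_33 = (0.80)(0.85) − (0.00)(-0.20) = 0.6800
det(I−A) = Σ_j (I−A)_1j·C_1j = (0.80)(0.6975) + (0.00)(0.2175) + (-0.15)(0.3025) = 0.512625
adj(I−A) = Cᵀ =
  [ 0.6975   0.0675   0.1275]
  [ 0.2175   0.6825   0.1500]
  [ 0.3025   0.3600   0.6800]
(I − A)⁻¹ = adj(I−A) / det(I−A) ≈
  [   1.3606     0.1317     0.2487]
  [   0.4243     1.3314     0.2926]
  [   0.5901     0.7023     1.3265]
The output multiplier for sector j is the column-j sum of the Leontief inverse (I − A)⁻¹ = adj(I−A) / det(I−A).
Column 3 of adj(I−A): (0.1275, 0.1500, 0.6800); det(I−A) = 0.512625.
m_3 = (0.1275 + 0.1500 + 0.6800) / 0.512625 = 0.9575 / 0.512625 ≈ 1.868.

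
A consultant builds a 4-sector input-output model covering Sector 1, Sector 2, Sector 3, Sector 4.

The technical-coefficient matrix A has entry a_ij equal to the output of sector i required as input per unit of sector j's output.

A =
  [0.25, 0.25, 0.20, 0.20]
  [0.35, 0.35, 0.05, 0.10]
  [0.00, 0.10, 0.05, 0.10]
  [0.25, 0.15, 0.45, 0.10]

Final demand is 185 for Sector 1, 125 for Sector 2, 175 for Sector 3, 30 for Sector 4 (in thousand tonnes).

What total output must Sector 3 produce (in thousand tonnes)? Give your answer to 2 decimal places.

I − A =
  [   0.75    -0.25    -0.20    -0.20]
  [  -0.35     0.65    -0.05    -0.10]
  [   0.00    -0.10     0.95    -0.10]
  [  -0.25    -0.15    -0.45     0.90]
Compute the cofactors C_ij = (−1)^(i+j)·(3×3 minor ij) of I−A; the adjugate is their transpose:
adj(I−A) = Cᵀ =
  [ 0.50250   0.26100   0.19650   0.16250]
  [ 0.30850   0.55500   0.16450   0.14850]
  [ 0.05550   0.08000   0.29950   0.05450]
  [ 0.21875   0.20500   0.23175   0.36925]
det(I−A) = Σ_j (I−A)_1j·C_1j = (0.75)(0.50250) + (-0.25)(0.30850) + (-0.20)(0.05550) + (-0.20)(0.21875) = 0.2449
(I − A)⁻¹ = adj(I−A) / det(I−A) ≈
  [   2.0519     1.0657     0.8024     0.6635]
  [   1.2597     2.2662     0.6717     0.6064]
  [   0.2266     0.3267     1.2229     0.2225]
  [   0.8932     0.8371     0.9463     1.5078]
x = (I − A)⁻¹ d = adj(I−A)·d / det(I−A), with det(I−A) = 0.2449:
  x_1 = (0.50250·185 + 0.26100·125 + 0.19650·175 + 0.16250·30) / 0.2449 = 164.85 / 0.2449 ≈ 673.13
  x_2 = (0.30850·185 + 0.55500·125 + 0.16450·175 + 0.14850·30) / 0.2449 = 159.69 / 0.2449 ≈ 652.06
  x_3 = (0.05550·185 + 0.08000·125 + 0.29950·175 + 0.05450·30) / 0.2449 = 74.315 / 0.2449 ≈ 303.45
  x_4 = (0.21875·185 + 0.20500·125 + 0.23175·175 + 0.36925·30) / 0.2449 = 117.7275 / 0.2449 ≈ 480.72

x_3 = 303.45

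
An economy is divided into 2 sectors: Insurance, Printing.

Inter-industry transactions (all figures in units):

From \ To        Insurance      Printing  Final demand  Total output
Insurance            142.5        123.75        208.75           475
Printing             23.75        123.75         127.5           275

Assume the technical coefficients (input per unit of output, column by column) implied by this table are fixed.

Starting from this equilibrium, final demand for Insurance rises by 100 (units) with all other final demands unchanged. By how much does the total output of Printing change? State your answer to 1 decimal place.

Δx_P = 13.8

Technical coefficients a_ij = z_ij / X_j:
  a_II = 142.5/475 = 0.30, a_PI = 23.75/475 = 0.05
  a_IP = 123.75/275 = 0.45, a_PP = 123.75/275 = 0.45
I − A =
  [   0.70    -0.45]
  [  -0.05     0.55]
det(I−A) = (0.70)(0.55) − (-0.45)(-0.05) = 0.3625
adj(I−A) = [[0.55, 0.45], [0.05, 0.70]]
(I − A)⁻¹ = adj(I−A) / det(I−A) ≈
  [   1.5172     1.2414]
  [   0.1379     1.9310]
Δx = (I − A)⁻¹ Δd with Δd having +100 in the Insurance component and 0 elsewhere.
So Δx_P = L_PI · (+100), where L_PI = adj(I−A)_PI / det(I−A) = 0.05 / 0.3625.
Δx_P = 0.05 × (+100) / 0.3625 = 5.00 / 0.3625 ≈ 13.8.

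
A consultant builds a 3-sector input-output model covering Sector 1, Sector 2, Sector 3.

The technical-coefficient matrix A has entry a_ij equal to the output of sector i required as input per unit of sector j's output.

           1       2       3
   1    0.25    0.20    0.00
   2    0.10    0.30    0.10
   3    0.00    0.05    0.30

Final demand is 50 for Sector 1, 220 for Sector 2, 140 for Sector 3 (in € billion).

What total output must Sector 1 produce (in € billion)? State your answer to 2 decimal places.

x_1 = 165.40

I − A =
  [   0.75    -0.20     0.00]
  [  -0.10     0.70    -0.10]
  [   0.00    -0.05     0.70]
Cofactors of I−A, C_ij = (−1)^(i+j)·(minor ij) (rows/columns in the sector order above):
  C_11 = (0.70)(0.70) − (-0.10)(-0.05) = 0.4850
  C_12 = −[(-0.10)(0.70) − (-0.10)(0.00)] = 0.0700
  C_13 = (-0.10)(-0.05) − (0.70)(0.00) = 0.0050
  C_21 = −[(-0.20)(0.70) − (0.00)(-0.05)] = 0.1400
  C_22 = (0.75)(0.70) − (0.00)(0.00) = 0.5250
  C_23 = −[(0.75)(-0.05) − (-0.20)(0.00)] = 0.0375
  C_31 = (-0.20)(-0.10) − (0.00)(0.70) = 0.0200
  C_32 = −[(0.75)(-0.10) − (0.00)(-0.10)] = 0.0750
  C_33 = (0.75)(0.70) − (-0.20)(-0.10) = 0.5050
det(I−A) = Σ_j (I−A)_1j·C_1j = (0.75)(0.4850) + (-0.20)(0.0700) + (0.00)(0.0050) = 0.34975
adj(I−A) = Cᵀ =
  [ 0.4850   0.1400   0.0200]
  [ 0.0700   0.5250   0.0750]
  [ 0.0050   0.0375   0.5050]
(I − A)⁻¹ = adj(I−A) / det(I−A) ≈
  [   1.3867     0.4003     0.0572]
  [   0.2001     1.5011     0.2144]
  [   0.0143     0.1072     1.4439]
x = (I − A)⁻¹ d = adj(I−A)·d / det(I−A), with det(I−A) = 0.34975:
  x_1 = (0.4850·50 + 0.1400·220 + 0.0200·140) / 0.34975 = 57.85 / 0.34975 ≈ 165.40
  x_2 = (0.0700·50 + 0.5250·220 + 0.0750·140) / 0.34975 = 129.50 / 0.34975 ≈ 370.26
  x_3 = (0.0050·50 + 0.0375·220 + 0.5050·140) / 0.34975 = 79.20 / 0.34975 ≈ 226.45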